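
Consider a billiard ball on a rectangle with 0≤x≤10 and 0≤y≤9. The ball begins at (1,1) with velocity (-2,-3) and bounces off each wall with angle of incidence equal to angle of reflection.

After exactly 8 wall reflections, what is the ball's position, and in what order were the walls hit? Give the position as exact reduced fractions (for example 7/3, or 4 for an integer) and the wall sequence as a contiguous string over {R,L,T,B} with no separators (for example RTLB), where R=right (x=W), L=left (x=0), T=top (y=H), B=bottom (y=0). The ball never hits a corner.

1. t=1/3 → B at (1/3,0); v=(-2,3)
2. t=1/6 → L at (0,1/2); v=(2,3)
3. t=17/6 → T at (17/3,9); v=(2,-3)
4. t=13/6 → R at (10,5/2); v=(-2,-3)
5. t=5/6 → B at (25/3,0); v=(-2,3)
6. t=3 → T at (7/3,9); v=(-2,-3)
7. t=7/6 → L at (0,11/2); v=(2,-3)
8. t=11/6 → B at (11/3,0); v=(2,3)

Final position: (11/3,0)
Wall sequence: BLTRBTLB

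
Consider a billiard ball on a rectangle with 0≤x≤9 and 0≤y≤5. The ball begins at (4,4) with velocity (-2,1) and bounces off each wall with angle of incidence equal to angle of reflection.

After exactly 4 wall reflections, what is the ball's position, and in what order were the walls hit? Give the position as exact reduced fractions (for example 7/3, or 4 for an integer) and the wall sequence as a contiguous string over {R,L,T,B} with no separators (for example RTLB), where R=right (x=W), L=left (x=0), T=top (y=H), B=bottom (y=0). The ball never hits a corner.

1. t=1 → T at (2,5); v=(-2,-1)
2. t=1 → L at (0,4); v=(2,-1)
3. t=4 → B at (8,0); v=(2,1)
4. t=1/2 → R at (9,1/2); v=(-2,1)

Final position: (9,1/2)
Wall sequence: TLBR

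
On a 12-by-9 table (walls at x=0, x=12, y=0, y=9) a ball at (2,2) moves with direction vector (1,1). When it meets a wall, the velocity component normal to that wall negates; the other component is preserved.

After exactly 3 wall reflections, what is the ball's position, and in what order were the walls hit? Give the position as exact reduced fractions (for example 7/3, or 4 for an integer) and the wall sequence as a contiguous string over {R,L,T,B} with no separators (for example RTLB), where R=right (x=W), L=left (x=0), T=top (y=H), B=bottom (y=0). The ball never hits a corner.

Final position: (6,0)
Wall sequence: TRB

1. t=7 → T at (9,9); v=(1,-1)
2. t=3 → R at (12,6); v=(-1,-1)
3. t=6 → B at (6,0); v=(-1,1)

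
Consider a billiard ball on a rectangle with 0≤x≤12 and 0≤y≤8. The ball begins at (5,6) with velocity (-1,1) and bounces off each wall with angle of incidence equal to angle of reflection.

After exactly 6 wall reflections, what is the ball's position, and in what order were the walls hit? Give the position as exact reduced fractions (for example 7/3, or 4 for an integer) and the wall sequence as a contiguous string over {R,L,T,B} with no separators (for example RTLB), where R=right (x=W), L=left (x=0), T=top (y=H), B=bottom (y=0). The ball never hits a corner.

1. t=2 → T at (3,8); v=(-1,-1)
2. t=3 → L at (0,5); v=(1,-1)
3. t=5 → B at (5,0); v=(1,1)
4. t=7 → R at (12,7); v=(-1,1)
5. t=1 → T at (11,8); v=(-1,-1)
6. t=8 → B at (3,0); v=(-1,1)

Final position: (3,0)
Wall sequence: TLBRTB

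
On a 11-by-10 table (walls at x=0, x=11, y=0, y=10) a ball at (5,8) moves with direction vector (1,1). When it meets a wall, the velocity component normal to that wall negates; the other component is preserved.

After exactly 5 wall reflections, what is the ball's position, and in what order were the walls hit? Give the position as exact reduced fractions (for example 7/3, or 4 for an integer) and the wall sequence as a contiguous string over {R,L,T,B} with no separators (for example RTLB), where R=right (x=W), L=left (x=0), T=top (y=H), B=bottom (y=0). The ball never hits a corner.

1. t=2 → T at (7,10); v=(1,-1)
2. t=4 → R at (11,6); v=(-1,-1)
3. t=6 → B at (5,0); v=(-1,1)
4. t=5 → L at (0,5); v=(1,1)
5. t=5 → T at (5,10); v=(1,-1)

Final position: (5,10)
Wall sequence: TRBLT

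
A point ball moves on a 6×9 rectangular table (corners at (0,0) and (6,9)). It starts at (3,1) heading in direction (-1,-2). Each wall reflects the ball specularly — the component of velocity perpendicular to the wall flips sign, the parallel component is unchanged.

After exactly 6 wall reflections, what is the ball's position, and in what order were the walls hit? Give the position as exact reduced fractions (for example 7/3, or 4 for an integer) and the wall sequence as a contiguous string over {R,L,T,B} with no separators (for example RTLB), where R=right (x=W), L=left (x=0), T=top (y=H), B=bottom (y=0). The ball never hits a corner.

Final position: (1,9)
Wall sequence: BLTRBT

1. t=1/2 → B at (5/2,0); v=(-1,2)
2. t=5/2 → L at (0,5); v=(1,2)
3. t=2 → T at (2,9); v=(1,-2)
4. t=4 → R at (6,1); v=(-1,-2)
5. t=1/2 → B at (11/2,0); v=(-1,2)
6. t=9/2 → T at (1,9); v=(-1,-2)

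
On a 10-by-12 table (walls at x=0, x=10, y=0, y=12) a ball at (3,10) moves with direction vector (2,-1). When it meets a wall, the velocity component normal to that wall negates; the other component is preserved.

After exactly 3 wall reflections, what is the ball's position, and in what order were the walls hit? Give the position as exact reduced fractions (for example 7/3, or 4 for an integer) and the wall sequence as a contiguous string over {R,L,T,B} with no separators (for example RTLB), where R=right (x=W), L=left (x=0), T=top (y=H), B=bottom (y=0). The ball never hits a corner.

Final position: (3,0)
Wall sequence: RLB

1. t=7/2 → R at (10,13/2); v=(-2,-1)
2. t=5 → L at (0,3/2); v=(2,-1)
3. t=3/2 → B at (3,0); v=(2,1)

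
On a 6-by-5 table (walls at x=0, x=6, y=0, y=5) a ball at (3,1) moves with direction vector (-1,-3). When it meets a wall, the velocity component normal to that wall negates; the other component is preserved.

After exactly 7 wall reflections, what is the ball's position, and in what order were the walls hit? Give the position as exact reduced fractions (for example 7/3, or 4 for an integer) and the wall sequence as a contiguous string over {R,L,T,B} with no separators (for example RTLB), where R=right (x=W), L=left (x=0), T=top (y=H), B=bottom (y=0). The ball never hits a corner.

1. t=1/3 → B at (8/3,0); v=(-1,3)
2. t=5/3 → T at (1,5); v=(-1,-3)
3. t=1 → L at (0,2); v=(1,-3)
4. t=2/3 → B at (2/3,0); v=(1,3)
5. t=5/3 → T at (7/3,5); v=(1,-3)
6. t=5/3 → B at (4,0); v=(1,3)
7. t=5/3 → T at (17/3,5); v=(1,-3)

Final position: (17/3,5)
Wall sequence: BTLBTBT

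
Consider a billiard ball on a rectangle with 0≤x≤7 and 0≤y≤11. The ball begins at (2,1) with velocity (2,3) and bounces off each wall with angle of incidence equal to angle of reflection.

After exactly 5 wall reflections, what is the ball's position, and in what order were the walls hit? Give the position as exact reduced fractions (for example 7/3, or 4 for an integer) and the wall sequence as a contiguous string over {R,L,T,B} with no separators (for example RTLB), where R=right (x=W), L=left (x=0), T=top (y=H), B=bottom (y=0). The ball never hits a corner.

Final position: (7,15/2)
Wall sequence: RTLBR

1. t=5/2 → R at (7,17/2); v=(-2,3)
2. t=5/6 → T at (16/3,11); v=(-2,-3)
3. t=8/3 → L at (0,3); v=(2,-3)
4. t=1 → B at (2,0); v=(2,3)
5. t=5/2 → R at (7,15/2); v=(-2,3)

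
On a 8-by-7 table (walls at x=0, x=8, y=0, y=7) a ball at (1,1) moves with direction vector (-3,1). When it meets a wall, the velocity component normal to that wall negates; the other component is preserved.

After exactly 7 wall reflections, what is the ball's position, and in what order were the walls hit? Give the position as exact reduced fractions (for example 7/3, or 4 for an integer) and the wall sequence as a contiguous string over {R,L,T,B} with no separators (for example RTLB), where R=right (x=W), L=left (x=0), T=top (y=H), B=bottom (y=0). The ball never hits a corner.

Final position: (6,0)
Wall sequence: LRLTRLB

1. t=1/3 → L at (0,4/3); v=(3,1)
2. t=8/3 → R at (8,4); v=(-3,1)
3. t=8/3 → L at (0,20/3); v=(3,1)
4. t=1/3 → T at (1,7); v=(3,-1)
5. t=7/3 → R at (8,14/3); v=(-3,-1)
6. t=8/3 → L at (0,2); v=(3,-1)
7. t=2 → B at (6,0); v=(3,1)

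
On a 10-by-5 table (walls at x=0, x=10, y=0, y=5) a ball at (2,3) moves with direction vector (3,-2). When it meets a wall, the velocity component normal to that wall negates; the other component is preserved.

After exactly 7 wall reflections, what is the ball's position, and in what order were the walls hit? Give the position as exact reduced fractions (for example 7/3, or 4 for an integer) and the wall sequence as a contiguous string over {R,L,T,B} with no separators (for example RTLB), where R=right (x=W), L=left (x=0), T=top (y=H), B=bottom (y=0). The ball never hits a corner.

Final position: (10,13/3)
Wall sequence: BRTLBTR

1. t=3/2 → B at (13/2,0); v=(3,2)
2. t=7/6 → R at (10,7/3); v=(-3,2)
3. t=4/3 → T at (6,5); v=(-3,-2)
4. t=2 → L at (0,1); v=(3,-2)
5. t=1/2 → B at (3/2,0); v=(3,2)
6. t=5/2 → T at (9,5); v=(3,-2)
7. t=1/3 → R at (10,13/3); v=(-3,-2)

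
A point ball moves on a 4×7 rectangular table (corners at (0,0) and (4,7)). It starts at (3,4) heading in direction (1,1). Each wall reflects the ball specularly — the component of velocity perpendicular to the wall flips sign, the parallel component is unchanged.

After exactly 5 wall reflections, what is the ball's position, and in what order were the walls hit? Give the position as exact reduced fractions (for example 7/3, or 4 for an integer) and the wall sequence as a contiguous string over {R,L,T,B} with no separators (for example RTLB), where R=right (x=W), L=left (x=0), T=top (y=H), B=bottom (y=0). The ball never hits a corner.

Final position: (3,0)
Wall sequence: RTLRB

1. t=1 → R at (4,5); v=(-1,1)
2. t=2 → T at (2,7); v=(-1,-1)
3. t=2 → L at (0,5); v=(1,-1)
4. t=4 → R at (4,1); v=(-1,-1)
5. t=1 → B at (3,0); v=(-1,1)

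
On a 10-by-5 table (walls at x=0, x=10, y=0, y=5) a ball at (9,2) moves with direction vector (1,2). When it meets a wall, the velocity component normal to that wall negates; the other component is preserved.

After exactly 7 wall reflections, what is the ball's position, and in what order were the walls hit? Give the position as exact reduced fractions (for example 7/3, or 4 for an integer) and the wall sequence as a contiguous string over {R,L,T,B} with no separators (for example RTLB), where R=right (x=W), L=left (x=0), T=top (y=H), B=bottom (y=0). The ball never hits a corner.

1. t=1 → R at (10,4); v=(-1,2)
2. t=1/2 → T at (19/2,5); v=(-1,-2)
3. t=5/2 → B at (7,0); v=(-1,2)
4. t=5/2 → T at (9/2,5); v=(-1,-2)
5. t=5/2 → B at (2,0); v=(-1,2)
6. t=2 → L at (0,4); v=(1,2)
7. t=1/2 → T at (1/2,5); v=(1,-2)

Final position: (1/2,5)
Wall sequence: RTBTBLT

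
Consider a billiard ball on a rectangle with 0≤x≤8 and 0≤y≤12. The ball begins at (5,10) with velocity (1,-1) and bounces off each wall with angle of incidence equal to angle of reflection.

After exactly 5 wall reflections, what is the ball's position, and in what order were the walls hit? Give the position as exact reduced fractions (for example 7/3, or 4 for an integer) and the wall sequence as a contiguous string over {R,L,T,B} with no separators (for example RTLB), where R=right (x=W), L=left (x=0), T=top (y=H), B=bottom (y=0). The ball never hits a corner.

Final position: (5,12)
Wall sequence: RBLRT

1. t=3 → R at (8,7); v=(-1,-1)
2. t=7 → B at (1,0); v=(-1,1)
3. t=1 → L at (0,1); v=(1,1)
4. t=8 → R at (8,9); v=(-1,1)
5. t=3 → T at (5,12); v=(-1,-1)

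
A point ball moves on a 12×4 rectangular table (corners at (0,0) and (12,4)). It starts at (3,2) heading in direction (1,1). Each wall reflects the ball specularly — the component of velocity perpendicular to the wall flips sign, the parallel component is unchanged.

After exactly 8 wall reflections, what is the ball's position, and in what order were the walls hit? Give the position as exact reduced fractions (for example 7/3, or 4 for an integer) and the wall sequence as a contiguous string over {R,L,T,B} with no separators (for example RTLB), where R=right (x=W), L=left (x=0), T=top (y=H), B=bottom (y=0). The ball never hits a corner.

Final position: (1,0)
Wall sequence: TBRTBTLB

1. t=2 → T at (5,4); v=(1,-1)
2. t=4 → B at (9,0); v=(1,1)
3. t=3 → R at (12,3); v=(-1,1)
4. t=1 → T at (11,4); v=(-1,-1)
5. t=4 → B at (7,0); v=(-1,1)
6. t=4 → T at (3,4); v=(-1,-1)
7. t=3 → L at (0,1); v=(1,-1)
8. t=1 → B at (1,0); v=(1,1)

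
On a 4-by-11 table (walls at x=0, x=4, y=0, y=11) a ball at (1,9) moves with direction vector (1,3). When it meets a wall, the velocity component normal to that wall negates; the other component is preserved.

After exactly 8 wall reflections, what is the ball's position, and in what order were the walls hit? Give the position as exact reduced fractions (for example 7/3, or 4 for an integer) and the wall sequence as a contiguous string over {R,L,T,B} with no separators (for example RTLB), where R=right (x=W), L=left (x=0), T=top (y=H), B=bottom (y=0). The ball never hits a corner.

Final position: (0,10)
Wall sequence: TRBLTRBL

1. t=2/3 → T at (5/3,11); v=(1,-3)
2. t=7/3 → R at (4,4); v=(-1,-3)
3. t=4/3 → B at (8/3,0); v=(-1,3)
4. t=8/3 → L at (0,8); v=(1,3)
5. t=1 → T at (1,11); v=(1,-3)
6. t=3 → R at (4,2); v=(-1,-3)
7. t=2/3 → B at (10/3,0); v=(-1,3)
8. t=10/3 → L at (0,10); v=(1,3)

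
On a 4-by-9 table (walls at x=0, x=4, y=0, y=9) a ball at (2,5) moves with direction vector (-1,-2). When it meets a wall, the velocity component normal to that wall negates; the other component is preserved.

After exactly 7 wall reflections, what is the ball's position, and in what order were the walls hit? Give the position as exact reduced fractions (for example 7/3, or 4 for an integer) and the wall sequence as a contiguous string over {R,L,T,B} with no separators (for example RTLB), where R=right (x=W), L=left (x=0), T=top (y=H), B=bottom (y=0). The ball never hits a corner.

Final position: (4,5)
Wall sequence: LBRTLBR

1. t=2 → L at (0,1); v=(1,-2)
2. t=1/2 → B at (1/2,0); v=(1,2)
3. t=7/2 → R at (4,7); v=(-1,2)
4. t=1 → T at (3,9); v=(-1,-2)
5. t=3 → L at (0,3); v=(1,-2)
6. t=3/2 → B at (3/2,0); v=(1,2)
7. t=5/2 → R at (4,5); v=(-1,2)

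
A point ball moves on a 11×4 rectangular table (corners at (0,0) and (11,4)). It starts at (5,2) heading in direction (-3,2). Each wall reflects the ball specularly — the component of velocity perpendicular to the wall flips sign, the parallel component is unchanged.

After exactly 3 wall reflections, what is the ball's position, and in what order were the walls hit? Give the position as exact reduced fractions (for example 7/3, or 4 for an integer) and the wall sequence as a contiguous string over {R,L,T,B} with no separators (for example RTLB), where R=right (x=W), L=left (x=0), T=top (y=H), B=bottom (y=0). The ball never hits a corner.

Final position: (4,0)
Wall sequence: TLB

1. t=1 → T at (2,4); v=(-3,-2)
2. t=2/3 → L at (0,8/3); v=(3,-2)
3. t=4/3 → B at (4,0); v=(3,2)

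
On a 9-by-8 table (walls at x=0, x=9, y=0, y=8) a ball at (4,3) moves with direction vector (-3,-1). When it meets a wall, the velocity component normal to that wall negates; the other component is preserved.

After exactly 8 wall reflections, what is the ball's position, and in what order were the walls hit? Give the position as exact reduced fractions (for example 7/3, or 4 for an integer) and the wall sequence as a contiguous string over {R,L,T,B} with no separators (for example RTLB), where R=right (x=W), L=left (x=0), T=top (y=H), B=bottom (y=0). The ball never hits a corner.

1. t=4/3 → L at (0,5/3); v=(3,-1)
2. t=5/3 → B at (5,0); v=(3,1)
3. t=4/3 → R at (9,4/3); v=(-3,1)
4. t=3 → L at (0,13/3); v=(3,1)
5. t=3 → R at (9,22/3); v=(-3,1)
6. t=2/3 → T at (7,8); v=(-3,-1)
7. t=7/3 → L at (0,17/3); v=(3,-1)
8. t=3 → R at (9,8/3); v=(-3,-1)

Final position: (9,8/3)
Wall sequence: LBRLRTLR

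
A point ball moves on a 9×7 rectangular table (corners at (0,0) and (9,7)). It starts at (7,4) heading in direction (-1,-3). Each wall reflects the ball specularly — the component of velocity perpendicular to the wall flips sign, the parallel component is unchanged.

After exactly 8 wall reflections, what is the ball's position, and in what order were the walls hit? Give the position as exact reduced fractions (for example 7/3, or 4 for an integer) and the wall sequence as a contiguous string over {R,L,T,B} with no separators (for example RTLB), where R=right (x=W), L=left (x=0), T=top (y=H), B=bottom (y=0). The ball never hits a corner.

1. t=4/3 → B at (17/3,0); v=(-1,3)
2. t=7/3 → T at (10/3,7); v=(-1,-3)
3. t=7/3 → B at (1,0); v=(-1,3)
4. t=1 → L at (0,3); v=(1,3)
5. t=4/3 → T at (4/3,7); v=(1,-3)
6. t=7/3 → B at (11/3,0); v=(1,3)
7. t=7/3 → T at (6,7); v=(1,-3)
8. t=7/3 → B at (25/3,0); v=(1,3)

Final position: (25/3,0)
Wall sequence: BTBLTBTB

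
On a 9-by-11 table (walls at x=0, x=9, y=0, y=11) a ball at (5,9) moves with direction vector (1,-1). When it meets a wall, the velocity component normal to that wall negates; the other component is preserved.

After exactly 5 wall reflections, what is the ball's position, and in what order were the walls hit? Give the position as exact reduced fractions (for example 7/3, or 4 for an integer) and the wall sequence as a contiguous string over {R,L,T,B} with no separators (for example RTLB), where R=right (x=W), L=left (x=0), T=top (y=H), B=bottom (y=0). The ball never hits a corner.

Final position: (9,9)
Wall sequence: RBLTR

1. t=4 → R at (9,5); v=(-1,-1)
2. t=5 → B at (4,0); v=(-1,1)
3. t=4 → L at (0,4); v=(1,1)
4. t=7 → T at (7,11); v=(1,-1)
5. t=2 → R at (9,9); v=(-1,-1)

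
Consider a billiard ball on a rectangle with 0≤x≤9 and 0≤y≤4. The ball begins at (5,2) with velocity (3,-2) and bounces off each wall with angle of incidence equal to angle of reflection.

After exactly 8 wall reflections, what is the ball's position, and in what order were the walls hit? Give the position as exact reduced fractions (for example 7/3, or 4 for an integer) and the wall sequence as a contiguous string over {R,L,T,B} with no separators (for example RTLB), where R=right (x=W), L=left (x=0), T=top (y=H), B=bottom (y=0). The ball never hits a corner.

Final position: (4,0)
Wall sequence: BRTLBTRB

1. t=1 → B at (8,0); v=(3,2)
2. t=1/3 → R at (9,2/3); v=(-3,2)
3. t=5/3 → T at (4,4); v=(-3,-2)
4. t=4/3 → L at (0,4/3); v=(3,-2)
5. t=2/3 → B at (2,0); v=(3,2)
6. t=2 → T at (8,4); v=(3,-2)
7. t=1/3 → R at (9,10/3); v=(-3,-2)
8. t=5/3 → B at (4,0); v=(-3,2)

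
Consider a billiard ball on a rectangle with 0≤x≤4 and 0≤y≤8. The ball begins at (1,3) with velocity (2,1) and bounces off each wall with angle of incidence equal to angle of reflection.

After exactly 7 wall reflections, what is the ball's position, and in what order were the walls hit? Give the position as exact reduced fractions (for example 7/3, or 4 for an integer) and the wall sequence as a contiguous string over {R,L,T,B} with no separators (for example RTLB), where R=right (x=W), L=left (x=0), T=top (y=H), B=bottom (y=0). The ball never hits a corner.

1. t=3/2 → R at (4,9/2); v=(-2,1)
2. t=2 → L at (0,13/2); v=(2,1)
3. t=3/2 → T at (3,8); v=(2,-1)
4. t=1/2 → R at (4,15/2); v=(-2,-1)
5. t=2 → L at (0,11/2); v=(2,-1)
6. t=2 → R at (4,7/2); v=(-2,-1)
7. t=2 → L at (0,3/2); v=(2,-1)

Final position: (0,3/2)
Wall sequence: RLTRLRL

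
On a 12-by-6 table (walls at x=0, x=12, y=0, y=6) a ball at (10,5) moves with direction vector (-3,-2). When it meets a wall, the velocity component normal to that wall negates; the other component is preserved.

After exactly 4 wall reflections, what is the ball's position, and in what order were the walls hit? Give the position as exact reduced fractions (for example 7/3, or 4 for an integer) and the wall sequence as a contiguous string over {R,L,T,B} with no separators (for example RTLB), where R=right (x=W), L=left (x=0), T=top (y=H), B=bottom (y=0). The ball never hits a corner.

Final position: (12,7/3)
Wall sequence: BLTR

1. t=5/2 → B at (5/2,0); v=(-3,2)
2. t=5/6 → L at (0,5/3); v=(3,2)
3. t=13/6 → T at (13/2,6); v=(3,-2)
4. t=11/6 → R at (12,7/3); v=(-3,-2)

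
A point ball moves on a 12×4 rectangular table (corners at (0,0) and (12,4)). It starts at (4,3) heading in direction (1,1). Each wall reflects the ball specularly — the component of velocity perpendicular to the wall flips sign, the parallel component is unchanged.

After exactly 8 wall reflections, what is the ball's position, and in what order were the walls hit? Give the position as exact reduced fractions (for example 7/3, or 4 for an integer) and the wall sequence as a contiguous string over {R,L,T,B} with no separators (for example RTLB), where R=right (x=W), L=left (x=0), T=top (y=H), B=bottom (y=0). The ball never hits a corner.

1. t=1 → T at (5,4); v=(1,-1)
2. t=4 → B at (9,0); v=(1,1)
3. t=3 → R at (12,3); v=(-1,1)
4. t=1 → T at (11,4); v=(-1,-1)
5. t=4 → B at (7,0); v=(-1,1)
6. t=4 → T at (3,4); v=(-1,-1)
7. t=3 → L at (0,1); v=(1,-1)
8. t=1 → B at (1,0); v=(1,1)

Final position: (1,0)
Wall sequence: TBRTBTLB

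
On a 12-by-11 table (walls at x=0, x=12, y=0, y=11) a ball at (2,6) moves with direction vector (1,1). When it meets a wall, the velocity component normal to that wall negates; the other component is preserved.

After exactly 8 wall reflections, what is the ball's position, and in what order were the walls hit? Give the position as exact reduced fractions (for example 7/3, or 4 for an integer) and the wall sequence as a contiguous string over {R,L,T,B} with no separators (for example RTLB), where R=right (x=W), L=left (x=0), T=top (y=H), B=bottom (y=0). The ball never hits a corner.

Final position: (0,8)
Wall sequence: TRBLTRBL

1. t=5 → T at (7,11); v=(1,-1)
2. t=5 → R at (12,6); v=(-1,-1)
3. t=6 → B at (6,0); v=(-1,1)
4. t=6 → L at (0,6); v=(1,1)
5. t=5 → T at (5,11); v=(1,-1)
6. t=7 → R at (12,4); v=(-1,-1)
7. t=4 → B at (8,0); v=(-1,1)
8. t=8 → L at (0,8); v=(1,1)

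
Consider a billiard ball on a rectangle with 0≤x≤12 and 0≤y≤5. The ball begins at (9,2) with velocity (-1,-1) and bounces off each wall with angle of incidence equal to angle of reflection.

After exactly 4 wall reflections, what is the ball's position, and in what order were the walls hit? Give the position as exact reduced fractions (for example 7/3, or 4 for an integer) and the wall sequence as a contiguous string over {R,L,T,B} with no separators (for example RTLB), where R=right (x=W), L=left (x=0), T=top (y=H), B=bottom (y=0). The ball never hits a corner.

1. t=2 → B at (7,0); v=(-1,1)
2. t=5 → T at (2,5); v=(-1,-1)
3. t=2 → L at (0,3); v=(1,-1)
4. t=3 → B at (3,0); v=(1,1)

Final position: (3,0)
Wall sequence: BTLB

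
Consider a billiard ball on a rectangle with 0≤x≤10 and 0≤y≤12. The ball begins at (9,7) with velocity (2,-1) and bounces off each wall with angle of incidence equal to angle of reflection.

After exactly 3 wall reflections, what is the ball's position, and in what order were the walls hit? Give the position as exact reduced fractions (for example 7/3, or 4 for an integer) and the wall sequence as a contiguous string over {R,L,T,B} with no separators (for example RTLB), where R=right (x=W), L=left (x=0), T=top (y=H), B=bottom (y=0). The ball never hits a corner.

Final position: (3,0)
Wall sequence: RLB

1. t=1/2 → R at (10,13/2); v=(-2,-1)
2. t=5 → L at (0,3/2); v=(2,-1)
3. t=3/2 → B at (3,0); v=(2,1)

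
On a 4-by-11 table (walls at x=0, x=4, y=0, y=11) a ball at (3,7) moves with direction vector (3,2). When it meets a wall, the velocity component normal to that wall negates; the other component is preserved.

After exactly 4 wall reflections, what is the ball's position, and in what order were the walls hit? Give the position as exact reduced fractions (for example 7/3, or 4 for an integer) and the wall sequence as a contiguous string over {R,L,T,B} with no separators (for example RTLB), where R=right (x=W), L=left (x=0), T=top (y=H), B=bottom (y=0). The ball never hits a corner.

Final position: (4,9)
Wall sequence: RLTR

1. t=1/3 → R at (4,23/3); v=(-3,2)
2. t=4/3 → L at (0,31/3); v=(3,2)
3. t=1/3 → T at (1,11); v=(3,-2)
4. t=1 → R at (4,9); v=(-3,-2)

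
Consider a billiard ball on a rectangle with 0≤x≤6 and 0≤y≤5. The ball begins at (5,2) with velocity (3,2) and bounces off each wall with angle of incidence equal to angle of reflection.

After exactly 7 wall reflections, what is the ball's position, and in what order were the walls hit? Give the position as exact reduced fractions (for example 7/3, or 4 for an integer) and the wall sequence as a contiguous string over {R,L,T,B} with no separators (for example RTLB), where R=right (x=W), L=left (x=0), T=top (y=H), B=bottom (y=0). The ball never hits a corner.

Final position: (1/2,5)
Wall sequence: RTLBRLT

1. t=1/3 → R at (6,8/3); v=(-3,2)
2. t=7/6 → T at (5/2,5); v=(-3,-2)
3. t=5/6 → L at (0,10/3); v=(3,-2)
4. t=5/3 → B at (5,0); v=(3,2)
5. t=1/3 → R at (6,2/3); v=(-3,2)
6. t=2 → L at (0,14/3); v=(3,2)
7. t=1/6 → T at (1/2,5); v=(3,-2)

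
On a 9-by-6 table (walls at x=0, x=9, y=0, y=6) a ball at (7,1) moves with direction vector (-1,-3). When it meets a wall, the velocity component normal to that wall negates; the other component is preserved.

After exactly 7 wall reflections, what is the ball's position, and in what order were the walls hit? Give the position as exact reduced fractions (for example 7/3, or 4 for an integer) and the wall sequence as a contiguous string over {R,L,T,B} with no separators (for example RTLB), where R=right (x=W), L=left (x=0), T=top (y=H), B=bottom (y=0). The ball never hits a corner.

1. t=1/3 → B at (20/3,0); v=(-1,3)
2. t=2 → T at (14/3,6); v=(-1,-3)
3. t=2 → B at (8/3,0); v=(-1,3)
4. t=2 → T at (2/3,6); v=(-1,-3)
5. t=2/3 → L at (0,4); v=(1,-3)
6. t=4/3 → B at (4/3,0); v=(1,3)
7. t=2 → T at (10/3,6); v=(1,-3)

Final position: (10/3,6)
Wall sequence: BTBTLBT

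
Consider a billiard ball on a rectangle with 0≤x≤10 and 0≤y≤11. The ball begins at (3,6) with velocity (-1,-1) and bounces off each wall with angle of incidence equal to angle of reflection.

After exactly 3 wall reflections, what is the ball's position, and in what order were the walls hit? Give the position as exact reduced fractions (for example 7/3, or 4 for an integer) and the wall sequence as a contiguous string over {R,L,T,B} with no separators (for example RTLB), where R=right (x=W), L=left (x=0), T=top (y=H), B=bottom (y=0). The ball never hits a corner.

1. t=3 → L at (0,3); v=(1,-1)
2. t=3 → B at (3,0); v=(1,1)
3. t=7 → R at (10,7); v=(-1,1)

Final position: (10,7)
Wall sequence: LBR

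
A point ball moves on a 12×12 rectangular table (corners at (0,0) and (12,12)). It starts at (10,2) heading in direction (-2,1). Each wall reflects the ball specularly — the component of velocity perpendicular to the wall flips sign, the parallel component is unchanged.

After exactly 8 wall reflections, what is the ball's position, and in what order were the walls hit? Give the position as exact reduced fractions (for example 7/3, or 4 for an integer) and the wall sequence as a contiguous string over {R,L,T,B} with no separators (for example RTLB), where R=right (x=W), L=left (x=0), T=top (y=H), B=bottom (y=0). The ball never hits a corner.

Final position: (10,12)
Wall sequence: LTRLBRLT

1. t=5 → L at (0,7); v=(2,1)
2. t=5 → T at (10,12); v=(2,-1)
3. t=1 → R at (12,11); v=(-2,-1)
4. t=6 → L at (0,5); v=(2,-1)
5. t=5 → B at (10,0); v=(2,1)
6. t=1 → R at (12,1); v=(-2,1)
7. t=6 → L at (0,7); v=(2,1)
8. t=5 → T at (10,12); v=(2,-1)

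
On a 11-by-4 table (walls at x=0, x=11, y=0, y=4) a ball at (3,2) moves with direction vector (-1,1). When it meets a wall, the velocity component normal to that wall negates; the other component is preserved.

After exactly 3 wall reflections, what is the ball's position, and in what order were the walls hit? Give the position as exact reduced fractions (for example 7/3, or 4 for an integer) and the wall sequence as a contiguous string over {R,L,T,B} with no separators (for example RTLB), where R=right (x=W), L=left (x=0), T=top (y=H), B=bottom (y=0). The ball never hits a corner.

Final position: (3,0)
Wall sequence: TLB

1. t=2 → T at (1,4); v=(-1,-1)
2. t=1 → L at (0,3); v=(1,-1)
3. t=3 → B at (3,0); v=(1,1)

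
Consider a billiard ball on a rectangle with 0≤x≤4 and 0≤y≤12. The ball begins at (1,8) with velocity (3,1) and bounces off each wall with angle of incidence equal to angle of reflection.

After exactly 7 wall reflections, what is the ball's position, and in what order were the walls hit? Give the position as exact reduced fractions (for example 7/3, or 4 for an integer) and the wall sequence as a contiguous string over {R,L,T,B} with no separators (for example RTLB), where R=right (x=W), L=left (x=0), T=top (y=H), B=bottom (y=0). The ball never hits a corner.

1. t=1 → R at (4,9); v=(-3,1)
2. t=4/3 → L at (0,31/3); v=(3,1)
3. t=4/3 → R at (4,35/3); v=(-3,1)
4. t=1/3 → T at (3,12); v=(-3,-1)
5. t=1 → L at (0,11); v=(3,-1)
6. t=4/3 → R at (4,29/3); v=(-3,-1)
7. t=4/3 → L at (0,25/3); v=(3,-1)

Final position: (0,25/3)
Wall sequence: RLRTLRL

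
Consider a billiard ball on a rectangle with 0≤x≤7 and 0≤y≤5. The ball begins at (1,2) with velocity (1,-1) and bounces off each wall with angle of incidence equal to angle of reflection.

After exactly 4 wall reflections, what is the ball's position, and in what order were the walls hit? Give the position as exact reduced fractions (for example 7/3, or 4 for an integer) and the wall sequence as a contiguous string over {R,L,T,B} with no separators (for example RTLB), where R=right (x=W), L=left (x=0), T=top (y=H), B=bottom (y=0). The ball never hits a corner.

Final position: (1,0)
Wall sequence: BRTB

1. t=2 → B at (3,0); v=(1,1)
2. t=4 → R at (7,4); v=(-1,1)
3. t=1 → T at (6,5); v=(-1,-1)
4. t=5 → B at (1,0); v=(-1,1)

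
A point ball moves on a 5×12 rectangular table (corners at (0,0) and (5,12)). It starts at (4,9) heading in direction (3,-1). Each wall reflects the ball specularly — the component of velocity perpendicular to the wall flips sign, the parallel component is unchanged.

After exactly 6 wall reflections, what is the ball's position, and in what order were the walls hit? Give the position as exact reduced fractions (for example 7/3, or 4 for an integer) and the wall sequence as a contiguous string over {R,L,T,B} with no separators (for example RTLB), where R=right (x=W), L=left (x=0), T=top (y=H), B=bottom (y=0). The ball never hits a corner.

1. t=1/3 → R at (5,26/3); v=(-3,-1)
2. t=5/3 → L at (0,7); v=(3,-1)
3. t=5/3 → R at (5,16/3); v=(-3,-1)
4. t=5/3 → L at (0,11/3); v=(3,-1)
5. t=5/3 → R at (5,2); v=(-3,-1)
6. t=5/3 → L at (0,1/3); v=(3,-1)

Final position: (0,1/3)
Wall sequence: RLRLRL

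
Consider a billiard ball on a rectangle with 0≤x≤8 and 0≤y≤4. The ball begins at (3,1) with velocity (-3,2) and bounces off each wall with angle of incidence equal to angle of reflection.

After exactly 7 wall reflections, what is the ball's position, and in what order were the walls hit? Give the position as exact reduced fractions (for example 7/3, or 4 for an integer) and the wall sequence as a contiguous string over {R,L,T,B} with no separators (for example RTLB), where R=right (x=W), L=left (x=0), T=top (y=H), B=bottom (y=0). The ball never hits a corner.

1. t=1 → L at (0,3); v=(3,2)
2. t=1/2 → T at (3/2,4); v=(3,-2)
3. t=2 → B at (15/2,0); v=(3,2)
4. t=1/6 → R at (8,1/3); v=(-3,2)
5. t=11/6 → T at (5/2,4); v=(-3,-2)
6. t=5/6 → L at (0,7/3); v=(3,-2)
7. t=7/6 → B at (7/2,0); v=(3,2)

Final position: (7/2,0)
Wall sequence: LTBRTLB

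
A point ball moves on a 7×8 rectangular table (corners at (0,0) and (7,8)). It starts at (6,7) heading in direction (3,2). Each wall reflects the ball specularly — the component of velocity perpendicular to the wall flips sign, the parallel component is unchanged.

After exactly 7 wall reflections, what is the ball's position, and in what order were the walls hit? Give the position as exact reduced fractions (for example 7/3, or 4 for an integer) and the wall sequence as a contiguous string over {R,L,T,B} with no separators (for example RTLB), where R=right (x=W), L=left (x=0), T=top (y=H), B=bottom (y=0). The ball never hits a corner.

Final position: (7/2,8)
Wall sequence: RTLBRLT

1. t=1/3 → R at (7,23/3); v=(-3,2)
2. t=1/6 → T at (13/2,8); v=(-3,-2)
3. t=13/6 → L at (0,11/3); v=(3,-2)
4. t=11/6 → B at (11/2,0); v=(3,2)
5. t=1/2 → R at (7,1); v=(-3,2)
6. t=7/3 → L at (0,17/3); v=(3,2)
7. t=7/6 → T at (7/2,8); v=(3,-2)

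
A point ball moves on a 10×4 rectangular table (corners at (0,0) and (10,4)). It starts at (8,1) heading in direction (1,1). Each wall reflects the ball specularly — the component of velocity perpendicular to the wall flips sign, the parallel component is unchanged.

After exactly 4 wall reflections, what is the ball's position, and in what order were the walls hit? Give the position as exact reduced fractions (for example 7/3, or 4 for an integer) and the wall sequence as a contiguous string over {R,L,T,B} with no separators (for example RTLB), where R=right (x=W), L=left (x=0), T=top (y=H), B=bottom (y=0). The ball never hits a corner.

Final position: (1,4)
Wall sequence: RTBT

1. t=2 → R at (10,3); v=(-1,1)
2. t=1 → T at (9,4); v=(-1,-1)
3. t=4 → B at (5,0); v=(-1,1)
4. t=4 → T at (1,4); v=(-1,-1)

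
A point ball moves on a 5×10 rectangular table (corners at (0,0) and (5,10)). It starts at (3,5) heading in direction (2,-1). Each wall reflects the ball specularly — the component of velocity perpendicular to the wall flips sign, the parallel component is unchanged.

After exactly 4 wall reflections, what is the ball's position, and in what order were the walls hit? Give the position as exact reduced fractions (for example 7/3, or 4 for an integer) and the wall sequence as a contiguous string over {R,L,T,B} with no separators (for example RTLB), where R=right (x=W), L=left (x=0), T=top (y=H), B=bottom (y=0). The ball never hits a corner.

Final position: (5,1)
Wall sequence: RLBR

1. t=1 → R at (5,4); v=(-2,-1)
2. t=5/2 → L at (0,3/2); v=(2,-1)
3. t=3/2 → B at (3,0); v=(2,1)
4. t=1 → R at (5,1); v=(-2,1)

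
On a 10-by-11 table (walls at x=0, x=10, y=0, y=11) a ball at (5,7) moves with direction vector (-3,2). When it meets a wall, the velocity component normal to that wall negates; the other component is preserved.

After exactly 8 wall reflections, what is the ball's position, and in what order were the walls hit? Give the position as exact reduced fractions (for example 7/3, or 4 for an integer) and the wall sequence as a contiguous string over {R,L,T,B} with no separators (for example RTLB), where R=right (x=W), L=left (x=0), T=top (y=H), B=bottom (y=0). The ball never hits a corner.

1. t=5/3 → L at (0,31/3); v=(3,2)
2. t=1/3 → T at (1,11); v=(3,-2)
3. t=3 → R at (10,5); v=(-3,-2)
4. t=5/2 → B at (5/2,0); v=(-3,2)
5. t=5/6 → L at (0,5/3); v=(3,2)
6. t=10/3 → R at (10,25/3); v=(-3,2)
7. t=4/3 → T at (6,11); v=(-3,-2)
8. t=2 → L at (0,7); v=(3,-2)

Final position: (0,7)
Wall sequence: LTRBLRTL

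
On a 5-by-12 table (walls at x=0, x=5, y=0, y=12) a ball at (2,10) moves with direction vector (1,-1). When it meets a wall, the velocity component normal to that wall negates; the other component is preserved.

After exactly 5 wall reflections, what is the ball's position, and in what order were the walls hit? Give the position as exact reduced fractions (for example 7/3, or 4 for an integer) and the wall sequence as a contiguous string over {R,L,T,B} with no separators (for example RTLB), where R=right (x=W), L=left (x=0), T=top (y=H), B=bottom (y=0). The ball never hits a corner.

Final position: (0,8)
Wall sequence: RLBRL

1. t=3 → R at (5,7); v=(-1,-1)
2. t=5 → L at (0,2); v=(1,-1)
3. t=2 → B at (2,0); v=(1,1)
4. t=3 → R at (5,3); v=(-1,1)
5. t=5 → L at (0,8); v=(1,1)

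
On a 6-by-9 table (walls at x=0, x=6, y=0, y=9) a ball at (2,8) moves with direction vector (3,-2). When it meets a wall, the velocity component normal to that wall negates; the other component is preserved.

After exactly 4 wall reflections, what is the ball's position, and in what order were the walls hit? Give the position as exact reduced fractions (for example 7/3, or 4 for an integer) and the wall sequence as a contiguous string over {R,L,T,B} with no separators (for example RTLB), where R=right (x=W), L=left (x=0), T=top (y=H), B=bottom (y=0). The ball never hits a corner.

1. t=4/3 → R at (6,16/3); v=(-3,-2)
2. t=2 → L at (0,4/3); v=(3,-2)
3. t=2/3 → B at (2,0); v=(3,2)
4. t=4/3 → R at (6,8/3); v=(-3,2)

Final position: (6,8/3)
Wall sequence: RLBR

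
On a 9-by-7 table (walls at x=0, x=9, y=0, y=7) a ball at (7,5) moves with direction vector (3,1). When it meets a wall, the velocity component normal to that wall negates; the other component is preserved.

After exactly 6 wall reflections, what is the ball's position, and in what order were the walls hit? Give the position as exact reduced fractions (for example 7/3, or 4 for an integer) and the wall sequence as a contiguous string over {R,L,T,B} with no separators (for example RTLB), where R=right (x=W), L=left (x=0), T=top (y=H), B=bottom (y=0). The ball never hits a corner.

1. t=2/3 → R at (9,17/3); v=(-3,1)
2. t=4/3 → T at (5,7); v=(-3,-1)
3. t=5/3 → L at (0,16/3); v=(3,-1)
4. t=3 → R at (9,7/3); v=(-3,-1)
5. t=7/3 → B at (2,0); v=(-3,1)
6. t=2/3 → L at (0,2/3); v=(3,1)

Final position: (0,2/3)
Wall sequence: RTLRBL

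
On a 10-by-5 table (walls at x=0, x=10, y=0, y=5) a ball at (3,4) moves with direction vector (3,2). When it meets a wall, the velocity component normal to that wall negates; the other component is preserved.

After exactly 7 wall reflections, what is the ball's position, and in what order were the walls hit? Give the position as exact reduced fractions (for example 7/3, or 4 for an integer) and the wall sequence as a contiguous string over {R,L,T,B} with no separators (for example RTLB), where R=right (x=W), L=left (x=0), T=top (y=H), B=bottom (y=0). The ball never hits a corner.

Final position: (10,2)
Wall sequence: TRBTLBR

1. t=1/2 → T at (9/2,5); v=(3,-2)
2. t=11/6 → R at (10,4/3); v=(-3,-2)
3. t=2/3 → B at (8,0); v=(-3,2)
4. t=5/2 → T at (1/2,5); v=(-3,-2)
5. t=1/6 → L at (0,14/3); v=(3,-2)
6. t=7/3 → B at (7,0); v=(3,2)
7. t=1 → R at (10,2); v=(-3,2)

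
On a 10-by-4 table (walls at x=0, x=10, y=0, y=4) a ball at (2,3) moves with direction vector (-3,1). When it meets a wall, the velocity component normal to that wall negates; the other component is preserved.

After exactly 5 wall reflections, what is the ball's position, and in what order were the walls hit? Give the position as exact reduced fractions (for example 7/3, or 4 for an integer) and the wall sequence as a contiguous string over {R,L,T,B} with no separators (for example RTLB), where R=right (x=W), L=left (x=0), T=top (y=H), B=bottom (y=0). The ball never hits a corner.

Final position: (0,7/3)
Wall sequence: LTRBL

1. t=2/3 → L at (0,11/3); v=(3,1)
2. t=1/3 → T at (1,4); v=(3,-1)
3. t=3 → R at (10,1); v=(-3,-1)
4. t=1 → B at (7,0); v=(-3,1)
5. t=7/3 → L at (0,7/3); v=(3,1)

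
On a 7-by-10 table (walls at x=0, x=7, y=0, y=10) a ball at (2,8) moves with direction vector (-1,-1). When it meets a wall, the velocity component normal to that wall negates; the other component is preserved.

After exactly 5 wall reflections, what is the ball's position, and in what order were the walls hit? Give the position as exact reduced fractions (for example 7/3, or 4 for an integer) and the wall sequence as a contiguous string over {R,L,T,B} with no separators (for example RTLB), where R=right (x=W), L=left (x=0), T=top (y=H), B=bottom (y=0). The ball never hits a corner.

Final position: (2,10)
Wall sequence: LBRLT

1. t=2 → L at (0,6); v=(1,-1)
2. t=6 → B at (6,0); v=(1,1)
3. t=1 → R at (7,1); v=(-1,1)
4. t=7 → L at (0,8); v=(1,1)
5. t=2 → T at (2,10); v=(1,-1)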